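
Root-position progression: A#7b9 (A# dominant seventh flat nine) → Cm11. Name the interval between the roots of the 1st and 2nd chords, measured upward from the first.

The roots are A# and C.
A# up to C is 2 semitones, a whole step narrower than a major third, so the interval is diminished.

d3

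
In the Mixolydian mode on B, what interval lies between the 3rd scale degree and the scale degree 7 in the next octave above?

Spelling the Mixolydian mode on B: B C# D# E F# G# A.
3rd scale degree = D#; 7th scale degree (up an octave) = A.
12 letter names make it a twelfth; at 18 semitones (a half step narrower than perfect) the quality is diminished.

diminished 12th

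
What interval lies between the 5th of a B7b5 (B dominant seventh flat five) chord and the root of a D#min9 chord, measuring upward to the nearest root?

augmented 6th

The 5th of B7b5 (B dominant seventh flat five) is F; the root of D#min9 is D#.
F up to D# is 10 semitones, a half step wider than a major sixth, so the interval is augmented.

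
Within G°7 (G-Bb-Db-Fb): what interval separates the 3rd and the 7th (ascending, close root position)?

The 3rd is Bb and the 7th is Fb.
Bb up to Fb is 6 semitones, a half step narrower than a perfect fifth, so the interval is diminished.

diminished fifth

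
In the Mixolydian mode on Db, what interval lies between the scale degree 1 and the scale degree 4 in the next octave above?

Db mixolydian: Db Eb F Gb Ab Bb Cb.
So we need the interval from Db up to Gb.
Counting 11 letters and 17 half steps from Db gives a perfect eleventh.

P11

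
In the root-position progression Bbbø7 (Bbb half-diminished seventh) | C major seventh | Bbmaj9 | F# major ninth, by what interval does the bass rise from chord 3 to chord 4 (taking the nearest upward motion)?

augmented fifth

The roots are Bb and F#.
Bb up to F# is 8 semitones, a half step wider than a perfect fifth, so the interval is augmented.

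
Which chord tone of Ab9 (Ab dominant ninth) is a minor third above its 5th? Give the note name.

Ab9 (Ab dominant ninth): Ab–C–Eb–Gb–Bb.
The 5th is Eb. A minor third above Eb is Gb.
Gb is the chord's 7th.

Gb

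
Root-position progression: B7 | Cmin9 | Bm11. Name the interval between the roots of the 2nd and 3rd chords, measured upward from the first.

M7

The roots are C and B.
Counting 7 letters and 11 half steps from C gives a major seventh.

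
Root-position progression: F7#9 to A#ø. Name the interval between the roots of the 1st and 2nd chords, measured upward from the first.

augmented third

The roots are F and A#.
3 letter names make it a third; at 5 semitones (a half step wider than major) the quality is augmented.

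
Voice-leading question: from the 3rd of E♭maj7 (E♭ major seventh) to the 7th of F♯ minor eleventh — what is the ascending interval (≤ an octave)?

major sixth

The 3rd of E♭maj7 (E♭ major seventh) is G; the 7th of F♯ minor eleventh is E.
G up to E spans 6 letter names and 9 semitones — a major sixth.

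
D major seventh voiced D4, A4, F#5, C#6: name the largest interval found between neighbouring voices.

Adjacent intervals: D4→A4 = perfect fifth; A4→F#5 = major sixth; F#5→C#6 = perfect fifth.
The largest is A4 to F#5, a major sixth (9 semitones).

major sixth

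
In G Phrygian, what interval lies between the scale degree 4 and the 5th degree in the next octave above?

major ninth

Spelling G Phrygian: G Ab Bb C D Eb F.
That puts C below D.
Counting 9 letters and 14 half steps from C gives a major ninth.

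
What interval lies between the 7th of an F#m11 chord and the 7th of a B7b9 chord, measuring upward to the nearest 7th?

The 7th of F#m11 is E; the 7th of B7b9 is A.
Counting 4 letters and 5 half steps from E gives a perfect fourth.

perfect fourth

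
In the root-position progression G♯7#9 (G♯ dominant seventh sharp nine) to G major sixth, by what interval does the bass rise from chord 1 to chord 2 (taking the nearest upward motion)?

The roots are G♯ and G.
G♯ up to G is 11 semitones, a half step narrower than a perfect octave, so the interval is diminished.

diminished octave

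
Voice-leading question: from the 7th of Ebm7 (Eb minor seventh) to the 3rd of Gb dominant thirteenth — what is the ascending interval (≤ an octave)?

major sixth

Ebm7 (Eb minor seventh) has Db as its 7th, and Gb dominant thirteenth has Bb as its 3rd.
Counting 6 letters and 9 half steps from Db gives a major sixth.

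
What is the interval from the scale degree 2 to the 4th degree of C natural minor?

minor third

Spelling C natural minor: C D Eb F G Ab Bb.
The scale degree 2 is D and the scale degree 4 is F.
D up to F is 3 semitones, a half step narrower than a major third, so the interval is minor.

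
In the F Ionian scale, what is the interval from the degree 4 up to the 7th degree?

Spelling the F Ionian scale: F G A Bb C D E.
That puts Bb below E.
4 letter names make it a fourth; at 6 semitones (a half step wider than perfect) the quality is augmented.

augmented fourth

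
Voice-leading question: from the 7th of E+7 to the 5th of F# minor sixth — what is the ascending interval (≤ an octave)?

The 7th of E+7 is D; the 5th of F# minor sixth is C#.
D up to C# spans 7 letter names and 11 semitones — a major seventh.

major 7th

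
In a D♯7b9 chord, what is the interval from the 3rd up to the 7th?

D♯7b9 (D♯ dominant seventh flat nine) is spelled D♯ F𝄪 A♯ C♯ E.
That puts F𝄪 below C♯.
F𝄪 up to C♯ is 6 semitones, a half step narrower than a perfect fifth, so the interval is diminished.

diminished fifth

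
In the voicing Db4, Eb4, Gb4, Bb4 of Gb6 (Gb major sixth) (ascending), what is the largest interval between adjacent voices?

Adjacent intervals: Db4→Eb4 = major second; Eb4→Gb4 = minor third; Gb4→Bb4 = major third.
The largest is Gb4 to Bb4, a major third (4 semitones).

major third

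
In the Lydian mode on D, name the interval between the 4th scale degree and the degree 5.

minor second

D lydian: D E F# G# A B C#.
That puts G# below A.
From G# to A: 1 semitone over a second = minor.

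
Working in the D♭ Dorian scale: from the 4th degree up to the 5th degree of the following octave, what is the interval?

Spelling the D♭ Dorian scale: D♭ E♭ F♭ G♭ A♭ B♭ C♭.
So we need the interval from G♭ up to A♭.
Counting 9 letters and 14 half steps from G♭ gives a major ninth.

major ninth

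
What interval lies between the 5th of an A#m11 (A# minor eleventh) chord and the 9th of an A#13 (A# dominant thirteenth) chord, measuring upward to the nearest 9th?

perfect fifth

The 5th of A#m11 (A# minor eleventh) is E#; the 9th of A#13 (A# dominant thirteenth) is B#.
E# up to B# spans 5 letter names and 7 semitones — a perfect fifth.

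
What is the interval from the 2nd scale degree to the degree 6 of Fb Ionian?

Fb major: Fb Gb Ab Bbb Cb Db Eb.
So we need the interval from Gb up to Db.
Counting 5 letters and 7 half steps from Gb gives a perfect fifth.

P5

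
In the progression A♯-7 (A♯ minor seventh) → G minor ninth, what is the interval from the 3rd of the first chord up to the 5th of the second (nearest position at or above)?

A♯-7 (A♯ minor seventh) has C♯ as its 3rd, and G minor ninth has D as its 5th.
2 letter names make it a second; at 1 semitone (a half step narrower than major) the quality is minor.

m2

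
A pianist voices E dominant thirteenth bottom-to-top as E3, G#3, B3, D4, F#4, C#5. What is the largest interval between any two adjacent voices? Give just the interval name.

perfect fifth

Adjacent intervals: E3→G#3 = major third; G#3→B3 = minor third; B3→D4 = minor third; D4→F#4 = major third; F#4→C#5 = perfect fifth.
The largest is F#4 to C#5, a perfect fifth (7 semitones).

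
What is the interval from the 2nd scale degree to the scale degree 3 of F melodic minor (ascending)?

The scale runs F G Ab Bb C D E.
So we need the interval from G up to Ab.
From G to Ab: 1 semitone over a second = minor.

minor 2nd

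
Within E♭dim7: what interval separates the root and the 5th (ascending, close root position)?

diminished fifth

E♭dim7 is spelled E♭–G♭–B𝄫–D𝄫.
Root = E♭; 5th = B𝄫.
From E♭ to B𝄫: 6 semitones over a fifth = diminished.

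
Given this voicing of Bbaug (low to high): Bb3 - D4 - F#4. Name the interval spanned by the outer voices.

augmented 5th

The outer voices are Bb3 and F#4.
From Bb to F#: 8 semitones over a fifth = augmented.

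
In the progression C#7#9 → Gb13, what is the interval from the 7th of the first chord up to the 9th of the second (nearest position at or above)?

The 7th of C#7#9 is B; the 9th of Gb13 is Ab.
7 letter names make it a seventh; at 9 semitones (a whole step narrower than major) the quality is diminished.

diminished seventh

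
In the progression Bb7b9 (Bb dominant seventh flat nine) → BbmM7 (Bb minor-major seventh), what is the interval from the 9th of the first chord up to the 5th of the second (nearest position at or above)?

The 9th of Bb7b9 (Bb dominant seventh flat nine) is Cb; the 5th of BbmM7 (Bb minor-major seventh) is F.
Cb up to F is 6 semitones, a half step wider than a perfect fourth, so the interval is augmented.

augmented 4th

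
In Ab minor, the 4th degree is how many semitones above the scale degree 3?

The scale is Ab Bb Cb Db Eb Fb Gb.
Cb up to Db is a major second — 2 semitones.

2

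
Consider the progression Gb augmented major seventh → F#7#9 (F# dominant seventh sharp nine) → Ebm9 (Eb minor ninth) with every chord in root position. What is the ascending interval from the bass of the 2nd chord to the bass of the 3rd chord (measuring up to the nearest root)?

diminished 7th

The roots are F# and Eb.
F# up to Eb is 9 semitones, a whole step narrower than a major seventh, so the interval is diminished.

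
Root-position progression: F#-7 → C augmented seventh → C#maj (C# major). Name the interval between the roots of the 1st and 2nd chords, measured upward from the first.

d5

The roots are F# and C.
From F# to C: 6 semitones over a fifth = diminished.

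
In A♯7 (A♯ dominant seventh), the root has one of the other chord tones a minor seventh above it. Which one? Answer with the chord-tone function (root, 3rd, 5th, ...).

7th

A♯7 (A♯ dominant seventh) is spelled A♯ C𝄪 E♯ G♯.
The root is A♯. A minor seventh above A♯ is G♯.
G♯ is the chord's 7th.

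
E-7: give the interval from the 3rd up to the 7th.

perfect fifth

E minor seventh: E G B D.
The 3rd is G and the 7th is D.
G up to D spans 5 letter names and 7 semitones — a perfect fifth.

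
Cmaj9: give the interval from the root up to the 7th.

The chord tones of Cmaj9 (C major ninth) are C-E-G-B-D.
The root is C and the 7th is B.
C up to B spans 7 letter names and 11 semitones — a major seventh.

M7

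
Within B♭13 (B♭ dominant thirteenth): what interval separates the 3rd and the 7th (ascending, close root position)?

Spelling the chord: B♭ D F A♭ C G.
That puts D below A♭.
5 letter names make it a fifth; at 6 semitones (a half step narrower than perfect) the quality is diminished.
This 3–7 tritone is the characteristic tension at the heart of the dominant sound.

diminished fifth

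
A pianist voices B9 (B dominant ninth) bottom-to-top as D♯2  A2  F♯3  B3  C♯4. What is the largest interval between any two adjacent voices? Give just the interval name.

major 6th

Adjacent intervals: D♯2→A2 = diminished fifth; A2→F♯3 = major sixth; F♯3→B3 = perfect fourth; B3→C♯4 = major second.
The largest is A2 to F♯3, a major sixth (9 semitones).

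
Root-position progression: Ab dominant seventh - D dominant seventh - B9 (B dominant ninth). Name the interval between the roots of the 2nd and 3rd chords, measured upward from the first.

The roots are D and B.
Counting 6 letters and 9 half steps from D gives a major sixth.

major 6th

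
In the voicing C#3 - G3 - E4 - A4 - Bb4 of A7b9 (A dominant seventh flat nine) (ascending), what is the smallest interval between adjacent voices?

Adjacent intervals: C#3→G3 = diminished fifth; G3→E4 = major sixth; E4→A4 = perfect fourth; A4→Bb4 = minor second.
The smallest is A4 to Bb4, a minor second (1 semitone).

minor second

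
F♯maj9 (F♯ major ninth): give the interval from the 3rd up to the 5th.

minor 3rd

The chord tones of F♯maj9 (F♯ major ninth) are F♯, A♯, C♯, E♯, G♯.
So we need the interval from A♯ up to C♯.
3 letter names make it a third; at 3 semitones (a half step narrower than major) the quality is minor.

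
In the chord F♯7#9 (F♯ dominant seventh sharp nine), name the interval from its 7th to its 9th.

augmented third

F♯7#9 (F♯ dominant seventh sharp nine) is spelled F♯–A♯–C♯–E–G𝄪.
The 7th is E and the 9th is G𝄪.
E up to G𝄪 is 5 semitones, a half step wider than a major third, so the interval is augmented.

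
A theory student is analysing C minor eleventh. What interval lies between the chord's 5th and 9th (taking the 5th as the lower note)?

perfect 5th

The chord tones of Cm11 (C minor eleventh) are C-Eb-G-Bb-D-F.
The 5th is G and the 9th is D.
From G to D is 7 semitones, exactly the perfect fifth.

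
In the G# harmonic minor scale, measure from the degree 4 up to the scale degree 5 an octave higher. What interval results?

The scale runs G# A# B C# D# E F##.
The degree 4 is C# and the 5th scale degree (up an octave) is D#.
Counting 9 letters and 14 half steps from C# gives a major ninth.

M9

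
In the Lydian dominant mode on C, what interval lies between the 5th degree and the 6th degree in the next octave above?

major ninth

C lydian dominant: C D E F♯ G A B♭.
5th degree = G; 6th scale degree (up an octave) = A.
From G to A is 14 semitones, exactly the major ninth.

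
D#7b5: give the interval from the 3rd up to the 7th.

D#7b5: D#, F##, A, C#.
3rd = F##; 7th = C#.
5 letter names make it a fifth; at 6 semitones (a half step narrower than perfect) the quality is diminished.
This 3–7 tritone is the characteristic tension at the heart of the dominant sound.

diminished fifth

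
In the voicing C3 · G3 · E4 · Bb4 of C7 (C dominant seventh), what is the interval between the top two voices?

Those voices are E4 and Bb4.
E up to Bb is 6 semitones, a half step narrower than a perfect fifth, so the interval is diminished.

diminished fifth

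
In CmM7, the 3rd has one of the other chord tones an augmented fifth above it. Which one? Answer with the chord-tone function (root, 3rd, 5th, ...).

The chord tones of C minor-major seventh are C, Eb, G, B.
The 3rd is Eb. An augmented fifth above Eb is B.
B is the chord's 7th.

7th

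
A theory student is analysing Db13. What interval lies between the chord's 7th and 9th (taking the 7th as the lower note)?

M3

The chord tones of Db13 (Db dominant thirteenth) are Db–F–Ab–Cb–Eb–Bb.
So we need the interval from Cb up to Eb.
Counting 3 letters and 4 half steps from Cb gives a major third.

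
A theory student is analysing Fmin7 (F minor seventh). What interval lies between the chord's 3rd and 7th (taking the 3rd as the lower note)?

The chord tones of Fmin7 (F minor seventh) are F-Ab-C-Eb.
3rd = Ab; 7th = Eb.
Counting 5 letters and 7 half steps from Ab gives a perfect fifth.

P5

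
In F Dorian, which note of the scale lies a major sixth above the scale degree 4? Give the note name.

G

The scale is F G Ab Bb C D Eb.
The scale degree 4 is Bb; a major sixth above that is G — scale degree 2.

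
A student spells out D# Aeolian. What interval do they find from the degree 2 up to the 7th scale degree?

minor sixth

Spelling D# Aeolian: D# E# F# G# A# B C#.
So we need the interval from E# up to C#.
From E# to C#: 8 semitones over a sixth = minor.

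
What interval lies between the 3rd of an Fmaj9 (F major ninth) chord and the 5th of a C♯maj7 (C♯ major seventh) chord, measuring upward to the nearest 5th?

M7

Fmaj9 (F major ninth) has A as its 3rd, and C♯maj7 (C♯ major seventh) has G♯ as its 5th.
From A to G♯ is 11 semitones, exactly the major seventh.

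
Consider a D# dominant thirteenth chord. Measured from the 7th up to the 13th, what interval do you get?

D# dominant thirteenth is spelled D#, F##, A#, C#, E#, B#.
7th = C#; 13th = B#.
From C# to B# is 11 semitones, exactly the major seventh.

major seventh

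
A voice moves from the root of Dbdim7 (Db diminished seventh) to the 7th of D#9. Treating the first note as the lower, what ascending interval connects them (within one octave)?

augmented 7th

The root of Dbdim7 (Db diminished seventh) is Db; the 7th of D#9 is C#.
From Db to C#: 12 semitones over a seventh = augmented.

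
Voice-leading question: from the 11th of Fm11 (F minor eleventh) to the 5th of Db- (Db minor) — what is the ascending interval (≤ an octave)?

Fm11 (F minor eleventh) has Bb as its 11th, and Db- (Db minor) has Ab as its 5th.
From Bb to Ab: 10 semitones over a seventh = minor.

minor 7th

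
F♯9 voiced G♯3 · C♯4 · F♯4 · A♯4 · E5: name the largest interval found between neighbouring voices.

diminished 5th

Adjacent intervals: G♯3→C♯4 = perfect fourth; C♯4→F♯4 = perfect fourth; F♯4→A♯4 = major third; A♯4→E5 = diminished fifth.
The largest is A♯4 to E5, a diminished fifth (6 semitones).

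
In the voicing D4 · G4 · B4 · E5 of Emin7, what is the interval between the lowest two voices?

perfect fourth

Those voices are D4 and G4.
Counting 4 letters and 5 half steps from D gives a perfect fourth.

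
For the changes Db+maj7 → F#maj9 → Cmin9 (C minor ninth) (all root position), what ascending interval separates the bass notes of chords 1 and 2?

The roots are Db and F#.
Db up to F# is 5 semitones, a half step wider than a major third, so the interval is augmented.

augmented third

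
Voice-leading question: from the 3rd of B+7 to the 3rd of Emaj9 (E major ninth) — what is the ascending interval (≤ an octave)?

B+7 has D# as its 3rd, and Emaj9 (E major ninth) has G# as its 3rd.
From D# to G# is 5 semitones, exactly the perfect fourth.

perfect fourth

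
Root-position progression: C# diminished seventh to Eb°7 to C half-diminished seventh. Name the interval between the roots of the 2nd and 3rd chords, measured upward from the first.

The roots are Eb and C.
From Eb to C is 9 semitones, exactly the major sixth.

major 6th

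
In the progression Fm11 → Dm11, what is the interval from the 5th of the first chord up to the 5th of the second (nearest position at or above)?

major sixth

The 5th of Fm11 is C; the 5th of Dm11 is A.
C up to A spans 6 letter names and 9 semitones — a major sixth.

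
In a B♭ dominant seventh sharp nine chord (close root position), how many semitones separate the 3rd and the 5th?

3

B♭7#9: B♭–D–F–A♭–C♯.
D to F is a minor third: 3 semitones.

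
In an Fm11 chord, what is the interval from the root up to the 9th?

Fm11 (F minor eleventh): F, Ab, C, Eb, G, Bb.
So we need the interval from F up to G.
From F to G is 14 semitones, exactly the major ninth.

major ninth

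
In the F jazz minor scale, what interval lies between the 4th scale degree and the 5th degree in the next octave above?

M9

F melodic minor: F G Ab Bb C D E.
4th scale degree = Bb; 5th scale degree (up an octave) = C.
From Bb to C is 14 semitones, exactly the major ninth.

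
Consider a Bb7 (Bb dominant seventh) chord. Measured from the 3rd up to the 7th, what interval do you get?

diminished fifth

Bb7 is spelled Bb D F Ab.
That puts D below Ab.
From D to Ab: 6 semitones over a fifth = diminished.
This 3–7 tritone is the characteristic tension at the heart of the dominant sound.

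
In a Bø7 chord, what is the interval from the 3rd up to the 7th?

Spelling the chord: B–D–F–A.
3rd = D; 7th = A.
D up to A spans 5 letter names and 7 semitones — a perfect fifth.

perfect fifth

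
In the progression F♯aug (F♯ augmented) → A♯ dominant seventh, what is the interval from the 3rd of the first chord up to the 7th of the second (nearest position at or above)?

F♯aug (F♯ augmented) has A♯ as its 3rd, and A♯ dominant seventh has G♯ as its 7th.
A♯ up to G♯ is 10 semitones, a half step narrower than a major seventh, so the interval is minor.

minor seventh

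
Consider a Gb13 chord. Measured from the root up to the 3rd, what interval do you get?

The chord tones of Gb dominant thirteenth are Gb-Bb-Db-Fb-Ab-Eb.
Root = Gb; 3rd = Bb.
Gb up to Bb spans 3 letter names and 4 semitones — a major third.

major third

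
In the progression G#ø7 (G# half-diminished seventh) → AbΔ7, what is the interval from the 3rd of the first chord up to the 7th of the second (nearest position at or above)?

The 3rd of G#ø7 (G# half-diminished seventh) is B; the 7th of AbΔ7 is G.
6 letter names make it a sixth; at 8 semitones (a half step narrower than major) the quality is minor.

minor sixth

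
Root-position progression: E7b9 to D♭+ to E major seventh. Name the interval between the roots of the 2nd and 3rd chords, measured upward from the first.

The roots are D♭ and E.
D♭ up to E is 3 semitones, a half step wider than a major second, so the interval is augmented.

augmented second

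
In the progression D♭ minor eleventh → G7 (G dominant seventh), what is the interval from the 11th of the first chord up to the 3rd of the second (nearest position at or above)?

augmented third

The 11th of D♭ minor eleventh is G♭; the 3rd of G7 (G dominant seventh) is B.
From G♭ to B: 5 semitones over a third = augmented.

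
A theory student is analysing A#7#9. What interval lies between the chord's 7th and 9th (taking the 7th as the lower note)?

augmented third

A#7#9 (A# dominant seventh sharp nine): A#, C##, E#, G#, B##.
The 7th is G# and the 9th is B##.
G# up to B## is 5 semitones, a half step wider than a major third, so the interval is augmented.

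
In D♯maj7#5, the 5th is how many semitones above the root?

The chord tones of D♯ augmented major seventh are D♯–F𝄪–A𝄪–C𝄪.
D♯ to A𝄪 is an augmented fifth: 8 semitones.

8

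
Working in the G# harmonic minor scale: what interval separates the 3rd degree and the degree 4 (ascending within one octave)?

G# harmonic minor: G# A# B C# D# E F##.
So we need the interval from B up to C#.
Counting 2 letters and 2 half steps from B gives a major second.

M2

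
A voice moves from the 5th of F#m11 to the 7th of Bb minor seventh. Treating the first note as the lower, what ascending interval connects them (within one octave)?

diminished 6th

The 5th of F#m11 is C#; the 7th of Bb minor seventh is Ab.
C# up to Ab is 7 semitones, a whole step narrower than a major sixth, so the interval is diminished.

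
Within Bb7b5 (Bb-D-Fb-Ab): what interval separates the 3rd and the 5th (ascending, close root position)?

The 3rd is D and the 5th is Fb.
D up to Fb is 2 semitones, a whole step narrower than a major third, so the interval is diminished.

diminished third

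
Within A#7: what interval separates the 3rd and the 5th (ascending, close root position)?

m3

The chord tones of A# dominant seventh are A#-C##-E#-G#.
So we need the interval from C## up to E#.
C## up to E# is 3 semitones, a half step narrower than a major third, so the interval is minor.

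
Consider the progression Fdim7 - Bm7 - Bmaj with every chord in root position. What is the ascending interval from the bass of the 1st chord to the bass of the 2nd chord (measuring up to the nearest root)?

augmented 4th

The roots are F and B.
From F to B: 6 semitones over a fourth = augmented.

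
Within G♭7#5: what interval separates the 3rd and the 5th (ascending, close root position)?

The chord tones of G♭aug7 are G♭, B♭, D, F♭.
That puts B♭ below D.
Counting 3 letters and 4 half steps from B♭ gives a major third.

major 3rd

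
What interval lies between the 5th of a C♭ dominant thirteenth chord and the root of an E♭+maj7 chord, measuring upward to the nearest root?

C♭ dominant thirteenth has G♭ as its 5th, and E♭+maj7 has E♭ as its root.
G♭ up to E♭ spans 6 letter names and 9 semitones — a major sixth.

major 6th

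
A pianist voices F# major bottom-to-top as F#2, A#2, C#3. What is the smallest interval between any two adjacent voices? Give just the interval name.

Adjacent intervals: F#2→A#2 = major third; A#2→C#3 = minor third.
The smallest is A#2 to C#3, a minor third (3 semitones).

minor third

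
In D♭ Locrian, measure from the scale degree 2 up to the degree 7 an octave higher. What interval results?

major thirteenth

D♭ locrian: D♭ E𝄫 F♭ G♭ A𝄫 B𝄫 C♭.
The scale degree 2 is E𝄫 and the scale degree 7 (up an octave) is C♭.
E𝄫 up to C♭ spans 13 letter names and 21 semitones — a major thirteenth.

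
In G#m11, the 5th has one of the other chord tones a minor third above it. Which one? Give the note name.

G#m11 is spelled G#, B, D#, F#, A#, C#.
The 5th is D#. A minor third above D# is F#.
F# is the chord's 7th.

F#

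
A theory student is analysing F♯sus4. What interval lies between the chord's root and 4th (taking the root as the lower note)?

perfect fourth

F♯sus4: F♯ B C♯.
The root is F♯ and the 4th is B.
From F♯ to B is 5 semitones, exactly the perfect fourth.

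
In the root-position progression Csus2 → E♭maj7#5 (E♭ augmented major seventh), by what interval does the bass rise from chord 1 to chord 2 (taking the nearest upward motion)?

The roots are C and E♭.
C up to E♭ is 3 semitones, a half step narrower than a major third, so the interval is minor.

minor third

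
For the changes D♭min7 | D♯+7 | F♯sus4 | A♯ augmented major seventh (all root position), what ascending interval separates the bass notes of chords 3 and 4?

The roots are F♯ and A♯.
F♯ up to A♯ spans 3 letter names and 4 semitones — a major third.

major third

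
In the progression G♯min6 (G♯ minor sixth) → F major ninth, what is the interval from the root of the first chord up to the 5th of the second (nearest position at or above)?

diminished 4th

G♯min6 (G♯ minor sixth) has G♯ as its root, and F major ninth has C as its 5th.
From G♯ to C: 4 semitones over a fourth = diminished.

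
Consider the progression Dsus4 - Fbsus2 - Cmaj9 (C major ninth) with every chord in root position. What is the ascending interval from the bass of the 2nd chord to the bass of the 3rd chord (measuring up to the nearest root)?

The roots are Fb and C.
From Fb to C: 8 semitones over a fifth = augmented.

augmented fifth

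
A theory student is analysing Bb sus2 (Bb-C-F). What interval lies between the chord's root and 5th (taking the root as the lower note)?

That puts Bb below F.
Counting 5 letters and 7 half steps from Bb gives a perfect fifth.

perfect fifth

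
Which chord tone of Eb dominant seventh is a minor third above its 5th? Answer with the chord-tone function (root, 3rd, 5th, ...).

7th

Eb7: Eb G Bb Db.
The 5th is Bb. A minor third above Bb is Db.
Db is the chord's 7th.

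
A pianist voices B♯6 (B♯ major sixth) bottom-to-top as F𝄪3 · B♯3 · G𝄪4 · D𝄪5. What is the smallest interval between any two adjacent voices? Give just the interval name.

Adjacent intervals: F𝄪3→B♯3 = perfect fourth; B♯3→G𝄪4 = major sixth; G𝄪4→D𝄪5 = perfect fifth.
The smallest is F𝄪3 to B♯3, a perfect fourth (5 semitones).

perfect 4th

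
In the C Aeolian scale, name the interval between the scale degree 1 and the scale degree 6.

Spelling the C Aeolian scale: C D E♭ F G A♭ B♭.
The scale degree 1 is C and the scale degree 6 is A♭.
From C to A♭: 8 semitones over a sixth = minor.

minor 6th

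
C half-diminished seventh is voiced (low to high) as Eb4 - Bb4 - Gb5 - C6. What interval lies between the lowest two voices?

Those voices are Eb4 and Bb4.
Counting 5 letters and 7 half steps from Eb gives a perfect fifth.

perfect fifth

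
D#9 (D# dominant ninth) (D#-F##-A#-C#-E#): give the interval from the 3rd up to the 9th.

That puts F## below E#.
F## up to E# is 10 semitones, a half step narrower than a major seventh, so the interval is minor.

minor seventh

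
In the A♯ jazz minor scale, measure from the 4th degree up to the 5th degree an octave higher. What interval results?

A♯ melodic minor: A♯ B♯ C♯ D♯ E♯ F𝄪 G𝄪.
So we need the interval from D♯ up to E♯.
D♯ up to E♯ spans 9 letter names and 14 semitones — a major ninth.

major 9th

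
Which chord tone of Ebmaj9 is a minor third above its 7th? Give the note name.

Spelling the chord: Eb–G–Bb–D–F.
The 7th is D. A minor third above D is F.
F is the chord's 9th.

F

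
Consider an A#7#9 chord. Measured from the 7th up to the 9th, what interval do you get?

augmented 3rd

The chord tones of A# dominant seventh sharp nine are A#, C##, E#, G#, B##.
7th = G#; 9th = B##.
G# up to B## is 5 semitones, a half step wider than a major third, so the interval is augmented.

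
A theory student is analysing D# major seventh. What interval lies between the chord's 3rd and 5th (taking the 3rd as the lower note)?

The chord tones of D#Δ7 are D# F## A# C##.
3rd = F##; 5th = A#.
From F## to A#: 3 semitones over a third = minor.

minor third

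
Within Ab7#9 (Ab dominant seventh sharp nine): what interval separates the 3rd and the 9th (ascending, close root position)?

The chord tones of Ab7#9 are Ab-C-Eb-Gb-B.
The 3rd is C and the 9th is B.
Counting 7 letters and 11 half steps from C gives a major seventh.

M7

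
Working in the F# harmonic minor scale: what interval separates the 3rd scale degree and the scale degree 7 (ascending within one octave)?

A5

Spelling the F# harmonic minor scale: F# G# A B C# D E#.
That puts A below E#.
From A to E#: 8 semitones over a fifth = augmented.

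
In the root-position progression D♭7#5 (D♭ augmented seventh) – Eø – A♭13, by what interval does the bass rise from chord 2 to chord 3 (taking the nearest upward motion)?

The roots are E and A♭.
From E to A♭: 4 semitones over a fourth = diminished.

diminished fourth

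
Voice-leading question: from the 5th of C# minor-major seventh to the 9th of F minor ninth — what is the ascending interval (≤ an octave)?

C# minor-major seventh has G# as its 5th, and F minor ninth has G as its 9th.
8 letter names make it an octave; at 11 semitones (a half step narrower than perfect) the quality is diminished.

diminished octave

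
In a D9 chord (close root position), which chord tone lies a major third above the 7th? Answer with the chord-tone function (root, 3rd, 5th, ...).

9th

Spelling the chord: D F# A C E.
The 7th is C. A major third above C is E.
E is the chord's 9th.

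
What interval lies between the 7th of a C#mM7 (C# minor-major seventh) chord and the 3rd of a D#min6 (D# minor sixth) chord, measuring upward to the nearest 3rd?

diminished fifth

C#mM7 (C# minor-major seventh) has B# as its 7th, and D#min6 (D# minor sixth) has F# as its 3rd.
5 letter names make it a fifth; at 6 semitones (a half step narrower than perfect) the quality is diminished.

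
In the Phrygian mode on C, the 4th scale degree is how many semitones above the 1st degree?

The scale is C Db Eb F G Ab Bb.
C up to F is a perfect fourth — 5 semitones.

5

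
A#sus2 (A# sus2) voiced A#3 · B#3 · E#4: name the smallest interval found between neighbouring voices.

major second

Adjacent intervals: A#3→B#3 = major second; B#3→E#4 = perfect fourth.
The smallest is A#3 to B#3, a major second (2 semitones).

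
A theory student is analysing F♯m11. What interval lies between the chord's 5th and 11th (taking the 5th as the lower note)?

minor seventh

The chord tones of F♯ minor eleventh are F♯ A C♯ E G♯ B.
So we need the interval from C♯ up to B.
From C♯ to B: 10 semitones over a seventh = minor.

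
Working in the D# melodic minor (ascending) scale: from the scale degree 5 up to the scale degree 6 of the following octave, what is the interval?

D# melodic minor: D# E# F# G# A# B# C##.
Scale degree 5 = A#; 6th scale degree (up an octave) = B#.
From A# to B# is 14 semitones, exactly the major ninth.

major ninth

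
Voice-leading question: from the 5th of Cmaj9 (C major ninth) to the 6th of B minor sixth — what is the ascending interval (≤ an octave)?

augmented unison

The 5th of Cmaj9 (C major ninth) is G; the 6th of B minor sixth is G#.
From G to G#: 1 semitone over a unison = augmented.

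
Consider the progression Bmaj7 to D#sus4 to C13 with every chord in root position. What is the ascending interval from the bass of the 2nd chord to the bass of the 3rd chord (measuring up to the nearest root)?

diminished seventh

The roots are D# and C.
From D# to C: 9 semitones over a seventh = diminished.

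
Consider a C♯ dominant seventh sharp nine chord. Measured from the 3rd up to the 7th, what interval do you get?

diminished fifth

Spelling the chord: C♯–E♯–G♯–B–D𝄪.
3rd = E♯; 7th = B.
E♯ up to B is 6 semitones, a half step narrower than a perfect fifth, so the interval is diminished.
This 3–7 tritone is the characteristic tension at the heart of the dominant sound.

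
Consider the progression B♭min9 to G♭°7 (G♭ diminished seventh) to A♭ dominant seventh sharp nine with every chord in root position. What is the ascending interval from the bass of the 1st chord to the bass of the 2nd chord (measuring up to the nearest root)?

The roots are B♭ and G♭.
From B♭ to G♭: 8 semitones over a sixth = minor.

minor sixth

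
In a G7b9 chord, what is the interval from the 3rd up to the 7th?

diminished fifth

G7b9 (G dominant seventh flat nine) is spelled G, B, D, F, A♭.
So we need the interval from B up to F.
From B to F: 6 semitones over a fifth = diminished.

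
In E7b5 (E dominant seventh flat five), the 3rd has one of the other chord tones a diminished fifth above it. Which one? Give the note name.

D

E7b5 is spelled E-G♯-B♭-D.
The 3rd is G♯. A diminished fifth above G♯ is D.
D is the chord's 7th.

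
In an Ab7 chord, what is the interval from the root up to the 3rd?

major third

Ab dominant seventh: Ab–C–Eb–Gb.
The root is Ab and the 3rd is C.
From Ab to C is 4 semitones, exactly the major third.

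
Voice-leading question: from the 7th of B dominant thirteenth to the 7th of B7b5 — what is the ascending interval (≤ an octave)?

perfect unison

The 7th of B dominant thirteenth is A; the 7th of B7b5 is A.
Counting 1 letters and 0 half steps from A gives a perfect unison.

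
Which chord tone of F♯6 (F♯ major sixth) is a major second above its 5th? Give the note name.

Spelling the chord: F♯-A♯-C♯-D♯.
The 5th is C♯. A major second above C♯ is D♯.
D♯ is the chord's 6th.

D#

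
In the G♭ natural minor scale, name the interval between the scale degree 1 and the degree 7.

minor seventh

G♭ natural minor: G♭ A♭ B𝄫 C♭ D♭ E𝄫 F♭.
The scale degree 1 is G♭ and the 7th degree is F♭.
From G♭ to F♭: 10 semitones over a seventh = minor.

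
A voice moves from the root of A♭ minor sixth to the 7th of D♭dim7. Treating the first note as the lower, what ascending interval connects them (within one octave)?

The root of A♭ minor sixth is A♭; the 7th of D♭dim7 is C𝄫.
From A♭ to C𝄫: 2 semitones over a third = diminished.

d3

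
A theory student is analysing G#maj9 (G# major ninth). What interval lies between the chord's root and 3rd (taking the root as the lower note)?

G# major ninth is spelled G# B# D# F## A#.
So we need the interval from G# up to B#.
From G# to B# is 4 semitones, exactly the major third.

major third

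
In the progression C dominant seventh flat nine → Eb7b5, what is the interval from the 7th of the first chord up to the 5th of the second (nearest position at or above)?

The 7th of C dominant seventh flat nine is Bb; the 5th of Eb7b5 is Bbb.
8 letter names make it an octave; at 11 semitones (a half step narrower than perfect) the quality is diminished.

diminished 8th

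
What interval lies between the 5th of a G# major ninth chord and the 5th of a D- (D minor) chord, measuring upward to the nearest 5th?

diminished 5th

G# major ninth has D# as its 5th, and D- (D minor) has A as its 5th.
5 letter names make it a fifth; at 6 semitones (a half step narrower than perfect) the quality is diminished.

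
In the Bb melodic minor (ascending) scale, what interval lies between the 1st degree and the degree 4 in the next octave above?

perfect 11th

Spelling the Bb melodic minor (ascending) scale: Bb C Db Eb F G A.
So we need the interval from Bb up to Eb.
From Bb to Eb is 17 semitones, exactly the perfect eleventh.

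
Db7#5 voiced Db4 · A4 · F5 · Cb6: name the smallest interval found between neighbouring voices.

Adjacent intervals: Db4→A4 = augmented fifth; A4→F5 = minor sixth; F5→Cb6 = diminished fifth.
The smallest is F5 to Cb6, a diminished fifth (6 semitones).

diminished fifth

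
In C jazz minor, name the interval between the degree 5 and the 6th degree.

major 2nd

C melodic minor: C D Eb F G A B.
That puts G below A.
Counting 2 letters and 2 half steps from G gives a major second.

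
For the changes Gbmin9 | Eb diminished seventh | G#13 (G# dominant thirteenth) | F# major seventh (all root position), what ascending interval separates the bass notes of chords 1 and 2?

The roots are Gb and Eb.
From Gb to Eb is 9 semitones, exactly the major sixth.

M6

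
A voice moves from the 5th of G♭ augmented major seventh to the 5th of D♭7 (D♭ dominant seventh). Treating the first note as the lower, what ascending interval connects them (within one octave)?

The 5th of G♭ augmented major seventh is D; the 5th of D♭7 (D♭ dominant seventh) is A♭.
D up to A♭ is 6 semitones, a half step narrower than a perfect fifth, so the interval is diminished.

diminished fifth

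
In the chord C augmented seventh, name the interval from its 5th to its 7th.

Caug7: C-E-G#-Bb.
So we need the interval from G# up to Bb.
G# up to Bb is 2 semitones, a whole step narrower than a major third, so the interval is diminished.

diminished 3rd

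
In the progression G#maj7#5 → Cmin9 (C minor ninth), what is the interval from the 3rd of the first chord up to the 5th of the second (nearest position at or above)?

The 3rd of G#maj7#5 is B#; the 5th of Cmin9 (C minor ninth) is G.
From B# to G: 7 semitones over a sixth = diminished.

diminished sixth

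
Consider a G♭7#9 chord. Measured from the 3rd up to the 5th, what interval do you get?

Spelling the chord: G♭-B♭-D♭-F♭-A.
The 3rd is B♭ and the 5th is D♭.
From B♭ to D♭: 3 semitones over a third = minor.

m3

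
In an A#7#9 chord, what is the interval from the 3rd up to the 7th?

Spelling the chord: A#-C##-E#-G#-B##.
The 3rd is C## and the 7th is G#.
5 letter names make it a fifth; at 6 semitones (a half step narrower than perfect) the quality is diminished.

d5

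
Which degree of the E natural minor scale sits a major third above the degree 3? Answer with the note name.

B

The scale is E F# G A B C D.
The degree 3 is G; a major third above that is B — scale degree 5.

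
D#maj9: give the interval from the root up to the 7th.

M7

The chord tones of D#maj9 are D#–F##–A#–C##–E#.
So we need the interval from D# up to C##.
D# up to C## spans 7 letter names and 11 semitones — a major seventh.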